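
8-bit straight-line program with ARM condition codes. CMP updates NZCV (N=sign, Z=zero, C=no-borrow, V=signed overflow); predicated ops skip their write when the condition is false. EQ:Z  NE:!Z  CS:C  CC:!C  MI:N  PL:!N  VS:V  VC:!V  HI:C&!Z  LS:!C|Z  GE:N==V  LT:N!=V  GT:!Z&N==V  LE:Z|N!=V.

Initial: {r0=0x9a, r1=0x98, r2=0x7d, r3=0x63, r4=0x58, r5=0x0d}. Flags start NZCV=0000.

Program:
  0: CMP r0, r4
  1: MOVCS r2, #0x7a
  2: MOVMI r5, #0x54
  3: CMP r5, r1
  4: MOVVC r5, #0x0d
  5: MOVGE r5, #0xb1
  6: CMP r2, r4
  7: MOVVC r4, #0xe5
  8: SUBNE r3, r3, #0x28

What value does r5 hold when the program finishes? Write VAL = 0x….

VAL = 0xb1

0: ✓ CMP  NZCV=0011
1: ✓ MOVCS  r2←0x7a
2: · MOVMI
3: ✓ CMP  NZCV=0000
4: ✓ MOVVC  r5←0x0d
5: ✓ MOVGE  r5←0xb1
6: ✓ CMP  NZCV=0010
7: ✓ MOVVC  r4←0xe5
8: ✓ SUBNE  r3←0x3b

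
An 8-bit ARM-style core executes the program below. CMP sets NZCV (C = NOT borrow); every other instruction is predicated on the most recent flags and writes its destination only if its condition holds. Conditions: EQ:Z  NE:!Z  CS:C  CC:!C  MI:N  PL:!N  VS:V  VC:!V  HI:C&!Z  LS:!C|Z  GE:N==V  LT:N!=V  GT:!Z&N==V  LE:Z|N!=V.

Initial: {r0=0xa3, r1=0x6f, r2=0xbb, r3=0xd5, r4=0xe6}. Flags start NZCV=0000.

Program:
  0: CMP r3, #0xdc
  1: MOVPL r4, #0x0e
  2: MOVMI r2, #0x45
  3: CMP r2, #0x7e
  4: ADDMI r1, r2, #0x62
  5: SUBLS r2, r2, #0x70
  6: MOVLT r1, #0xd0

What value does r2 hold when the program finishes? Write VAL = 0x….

VAL = 0xd5

0: ✓ CMP  NZCV=1000
1: · MOVPL
2: ✓ MOVMI  r2←0x45
3: ✓ CMP  NZCV=1000
4: ✓ ADDMI  r1←0xa7
5: ✓ SUBLS  r2←0xd5
6: ✓ MOVLT  r1←0xd0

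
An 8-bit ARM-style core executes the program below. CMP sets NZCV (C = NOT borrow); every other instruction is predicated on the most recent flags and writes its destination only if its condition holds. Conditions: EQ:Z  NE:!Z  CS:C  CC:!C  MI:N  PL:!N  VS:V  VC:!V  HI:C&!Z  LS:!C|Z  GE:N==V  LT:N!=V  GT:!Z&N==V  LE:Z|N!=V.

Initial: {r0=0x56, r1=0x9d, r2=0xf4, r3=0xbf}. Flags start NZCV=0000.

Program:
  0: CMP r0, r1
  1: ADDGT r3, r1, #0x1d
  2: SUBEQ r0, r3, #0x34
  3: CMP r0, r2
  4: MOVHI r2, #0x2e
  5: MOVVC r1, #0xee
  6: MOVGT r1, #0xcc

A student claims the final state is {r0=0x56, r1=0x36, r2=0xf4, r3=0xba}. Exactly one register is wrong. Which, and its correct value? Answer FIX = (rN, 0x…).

[0] flags=1001 → (cmp)
[1] flags=1001 GT?T → r3=0xba
[2] flags=1001 EQ?F → skip
[3] flags=0000 → (cmp)
[4] flags=0000 HI?F → skip
[5] flags=0000 VC?T → r1=0xee
[6] flags=0000 GT?T → r1=0xcc

FIX = (r1, 0xcc)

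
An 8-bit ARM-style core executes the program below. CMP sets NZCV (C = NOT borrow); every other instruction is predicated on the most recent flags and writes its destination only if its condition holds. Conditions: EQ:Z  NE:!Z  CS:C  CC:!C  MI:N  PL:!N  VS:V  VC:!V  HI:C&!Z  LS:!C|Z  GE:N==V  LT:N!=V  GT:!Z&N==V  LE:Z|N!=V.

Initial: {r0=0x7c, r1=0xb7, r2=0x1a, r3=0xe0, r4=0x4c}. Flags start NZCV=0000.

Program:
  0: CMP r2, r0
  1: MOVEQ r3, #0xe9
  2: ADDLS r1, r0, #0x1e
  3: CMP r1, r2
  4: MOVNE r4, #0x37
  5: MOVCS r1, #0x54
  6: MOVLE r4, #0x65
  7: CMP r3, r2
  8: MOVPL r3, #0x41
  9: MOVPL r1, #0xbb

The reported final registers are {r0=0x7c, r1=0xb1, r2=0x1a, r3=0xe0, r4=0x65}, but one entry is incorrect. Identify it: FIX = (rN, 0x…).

FIX = (r1, 0x54)

0: ✓ CMP  NZCV=1000
1: · MOVEQ
2: ✓ ADDLS  r1←0x9a
3: ✓ CMP  NZCV=1010
4: ✓ MOVNE  r4←0x37
5: ✓ MOVCS  r1←0x54
6: ✓ MOVLE  r4←0x65
7: ✓ CMP  NZCV=1010
8: · MOVPL
9: · MOVPL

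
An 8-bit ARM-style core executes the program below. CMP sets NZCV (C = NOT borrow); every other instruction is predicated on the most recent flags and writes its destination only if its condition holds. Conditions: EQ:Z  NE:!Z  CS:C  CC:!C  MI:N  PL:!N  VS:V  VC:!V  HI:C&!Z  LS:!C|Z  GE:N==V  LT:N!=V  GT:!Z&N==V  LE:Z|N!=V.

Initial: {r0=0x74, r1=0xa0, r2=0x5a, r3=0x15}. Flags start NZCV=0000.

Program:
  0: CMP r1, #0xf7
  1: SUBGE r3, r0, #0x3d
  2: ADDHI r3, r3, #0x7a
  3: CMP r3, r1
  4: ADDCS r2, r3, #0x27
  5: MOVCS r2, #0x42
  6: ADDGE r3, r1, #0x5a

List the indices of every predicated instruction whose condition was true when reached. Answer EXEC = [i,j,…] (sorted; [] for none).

0: ✓ CMP  NZCV=1000
1: · SUBGE
2: · ADDHI
3: ✓ CMP  NZCV=0000
4: · ADDCS
5: · MOVCS
6: ✓ ADDGE  r3←0xfa

EXEC = [6]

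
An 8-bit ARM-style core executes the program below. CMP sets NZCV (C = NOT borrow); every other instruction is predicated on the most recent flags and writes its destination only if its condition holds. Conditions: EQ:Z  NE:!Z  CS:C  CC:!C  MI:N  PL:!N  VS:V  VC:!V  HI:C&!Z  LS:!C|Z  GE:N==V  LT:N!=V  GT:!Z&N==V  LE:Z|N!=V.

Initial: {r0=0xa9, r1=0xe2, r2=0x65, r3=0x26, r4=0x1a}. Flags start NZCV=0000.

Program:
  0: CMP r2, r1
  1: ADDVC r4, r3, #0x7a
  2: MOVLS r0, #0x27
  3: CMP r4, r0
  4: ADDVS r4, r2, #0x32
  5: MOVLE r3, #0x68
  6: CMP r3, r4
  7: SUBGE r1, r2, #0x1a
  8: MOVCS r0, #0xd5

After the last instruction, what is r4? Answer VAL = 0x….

0: ✓ CMP  NZCV=1001
1: · ADDVC
2: ✓ MOVLS  r0←0x27
3: ✓ CMP  NZCV=1000
4: · ADDVS
5: ✓ MOVLE  r3←0x68
6: ✓ CMP  NZCV=0010
7: ✓ SUBGE  r1←0x4b
8: ✓ MOVCS  r0←0xd5

VAL = 0x1a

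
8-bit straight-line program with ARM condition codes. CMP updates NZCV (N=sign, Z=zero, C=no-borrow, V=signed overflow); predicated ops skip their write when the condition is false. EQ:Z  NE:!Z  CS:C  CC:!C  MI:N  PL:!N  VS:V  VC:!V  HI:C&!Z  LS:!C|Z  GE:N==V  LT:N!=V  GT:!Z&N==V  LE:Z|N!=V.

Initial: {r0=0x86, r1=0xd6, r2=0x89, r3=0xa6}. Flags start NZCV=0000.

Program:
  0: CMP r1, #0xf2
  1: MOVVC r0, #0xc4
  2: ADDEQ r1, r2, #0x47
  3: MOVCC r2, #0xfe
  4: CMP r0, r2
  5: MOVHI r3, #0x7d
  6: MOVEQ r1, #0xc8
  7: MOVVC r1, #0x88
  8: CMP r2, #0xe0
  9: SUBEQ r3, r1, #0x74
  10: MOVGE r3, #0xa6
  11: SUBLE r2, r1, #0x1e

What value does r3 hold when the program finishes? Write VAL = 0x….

VAL = 0xa6

0: ✓ CMP  NZCV=1000
1: ✓ MOVVC  r0←0xc4
2: · ADDEQ
3: ✓ MOVCC  r2←0xfe
4: ✓ CMP  NZCV=1000
5: · MOVHI
6: · MOVEQ
7: ✓ MOVVC  r1←0x88
8: ✓ CMP  NZCV=0010
9: · SUBEQ
10: ✓ MOVGE  r3←0xa6
11: · SUBLE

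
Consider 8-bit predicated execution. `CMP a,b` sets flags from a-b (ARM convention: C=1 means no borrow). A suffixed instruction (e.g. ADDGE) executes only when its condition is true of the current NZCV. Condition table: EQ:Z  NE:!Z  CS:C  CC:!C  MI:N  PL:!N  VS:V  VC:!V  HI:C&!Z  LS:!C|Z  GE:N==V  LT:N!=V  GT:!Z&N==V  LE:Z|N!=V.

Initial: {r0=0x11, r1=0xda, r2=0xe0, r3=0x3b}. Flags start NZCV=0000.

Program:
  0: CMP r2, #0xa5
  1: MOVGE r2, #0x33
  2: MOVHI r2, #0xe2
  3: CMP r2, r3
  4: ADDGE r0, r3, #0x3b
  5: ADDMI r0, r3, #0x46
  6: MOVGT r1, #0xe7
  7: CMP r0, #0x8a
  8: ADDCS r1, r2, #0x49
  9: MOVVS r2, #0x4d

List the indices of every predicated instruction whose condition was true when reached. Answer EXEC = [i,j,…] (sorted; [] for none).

[0] flags=0010 → (cmp)
[1] flags=0010 GE?T → r2=0x33
[2] flags=0010 HI?T → r2=0xe2
[3] flags=1010 → (cmp)
[4] flags=1010 GE?F → skip
[5] flags=1010 MI?T → r0=0x81
[6] flags=1010 GT?F → skip
[7] flags=1000 → (cmp)
[8] flags=1000 CS?F → skip
[9] flags=1000 VS?F → skip

EXEC = [1,2,5]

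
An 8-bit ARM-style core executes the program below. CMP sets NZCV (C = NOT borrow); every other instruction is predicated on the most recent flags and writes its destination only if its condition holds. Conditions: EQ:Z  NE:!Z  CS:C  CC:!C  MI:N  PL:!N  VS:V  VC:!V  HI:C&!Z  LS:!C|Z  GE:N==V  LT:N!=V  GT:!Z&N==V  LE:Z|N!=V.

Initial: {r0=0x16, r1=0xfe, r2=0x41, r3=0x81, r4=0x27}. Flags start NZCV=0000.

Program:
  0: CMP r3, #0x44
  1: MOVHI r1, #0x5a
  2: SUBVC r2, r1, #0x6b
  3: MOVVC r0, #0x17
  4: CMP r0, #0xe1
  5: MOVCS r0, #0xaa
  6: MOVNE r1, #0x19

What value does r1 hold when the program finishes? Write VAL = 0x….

[0] flags=0011 → (cmp)
[1] flags=0011 HI?T → r1=0x5a
[2] flags=0011 VC?F → skip
[3] flags=0011 VC?F → skip
[4] flags=0000 → (cmp)
[5] flags=0000 CS?F → skip
[6] flags=0000 NE?T → r1=0x19

VAL = 0x19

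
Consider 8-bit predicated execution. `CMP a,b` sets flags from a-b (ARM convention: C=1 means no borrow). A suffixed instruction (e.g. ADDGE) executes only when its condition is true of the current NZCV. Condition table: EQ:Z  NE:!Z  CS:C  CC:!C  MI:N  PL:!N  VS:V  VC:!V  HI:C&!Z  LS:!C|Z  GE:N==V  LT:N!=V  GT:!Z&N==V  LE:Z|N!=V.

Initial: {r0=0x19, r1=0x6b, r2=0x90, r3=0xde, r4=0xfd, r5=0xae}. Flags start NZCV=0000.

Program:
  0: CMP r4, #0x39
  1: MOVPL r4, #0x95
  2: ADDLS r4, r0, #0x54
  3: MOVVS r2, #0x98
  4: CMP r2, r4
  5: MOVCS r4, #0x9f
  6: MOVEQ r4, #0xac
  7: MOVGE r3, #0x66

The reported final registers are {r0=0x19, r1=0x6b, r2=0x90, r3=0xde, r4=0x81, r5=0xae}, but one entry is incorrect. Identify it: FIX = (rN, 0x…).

[0] flags=1010 → (cmp)
[1] flags=1010 PL?F → skip
[2] flags=1010 LS?F → skip
[3] flags=1010 VS?F → skip
[4] flags=1000 → (cmp)
[5] flags=1000 CS?F → skip
[6] flags=1000 EQ?F → skip
[7] flags=1000 GE?F → skip

FIX = (r4, 0xfd)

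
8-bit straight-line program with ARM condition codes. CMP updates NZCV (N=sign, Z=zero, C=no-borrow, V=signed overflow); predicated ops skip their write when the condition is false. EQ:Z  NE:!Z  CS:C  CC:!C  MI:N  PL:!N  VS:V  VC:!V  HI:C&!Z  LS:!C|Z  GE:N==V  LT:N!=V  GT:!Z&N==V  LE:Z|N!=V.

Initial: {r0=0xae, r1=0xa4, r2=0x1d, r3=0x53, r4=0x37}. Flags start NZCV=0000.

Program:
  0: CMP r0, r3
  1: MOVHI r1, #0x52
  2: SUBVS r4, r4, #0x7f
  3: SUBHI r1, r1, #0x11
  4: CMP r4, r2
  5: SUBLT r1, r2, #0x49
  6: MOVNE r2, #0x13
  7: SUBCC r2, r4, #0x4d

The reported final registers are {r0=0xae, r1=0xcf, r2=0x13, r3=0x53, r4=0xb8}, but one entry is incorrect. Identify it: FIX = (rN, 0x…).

FIX = (r1, 0xd4)

[0] flags=0011 → (cmp)
[1] flags=0011 HI?T → r1=0x52
[2] flags=0011 VS?T → r4=0xb8
[3] flags=0011 HI?T → r1=0x41
[4] flags=1010 → (cmp)
[5] flags=1010 LT?T → r1=0xd4
[6] flags=1010 NE?T → r2=0x13
[7] flags=1010 CC?F → skip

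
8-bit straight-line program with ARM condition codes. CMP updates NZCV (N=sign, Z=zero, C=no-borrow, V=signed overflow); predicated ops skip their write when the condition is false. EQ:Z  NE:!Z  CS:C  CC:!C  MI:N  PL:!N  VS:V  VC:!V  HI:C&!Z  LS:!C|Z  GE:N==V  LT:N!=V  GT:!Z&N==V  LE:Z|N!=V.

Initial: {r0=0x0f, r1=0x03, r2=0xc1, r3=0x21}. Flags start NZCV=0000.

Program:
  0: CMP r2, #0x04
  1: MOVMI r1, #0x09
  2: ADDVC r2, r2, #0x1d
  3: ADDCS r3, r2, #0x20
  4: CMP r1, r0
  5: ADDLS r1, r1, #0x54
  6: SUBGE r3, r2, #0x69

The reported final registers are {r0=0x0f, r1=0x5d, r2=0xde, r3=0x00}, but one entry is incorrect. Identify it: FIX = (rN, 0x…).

FIX = (r3, 0xfe)

[0] flags=1010 → (cmp)
[1] flags=1010 MI?T → r1=0x09
[2] flags=1010 VC?T → r2=0xde
[3] flags=1010 CS?T → r3=0xfe
[4] flags=1000 → (cmp)
[5] flags=1000 LS?T → r1=0x5d
[6] flags=1000 GE?F → skip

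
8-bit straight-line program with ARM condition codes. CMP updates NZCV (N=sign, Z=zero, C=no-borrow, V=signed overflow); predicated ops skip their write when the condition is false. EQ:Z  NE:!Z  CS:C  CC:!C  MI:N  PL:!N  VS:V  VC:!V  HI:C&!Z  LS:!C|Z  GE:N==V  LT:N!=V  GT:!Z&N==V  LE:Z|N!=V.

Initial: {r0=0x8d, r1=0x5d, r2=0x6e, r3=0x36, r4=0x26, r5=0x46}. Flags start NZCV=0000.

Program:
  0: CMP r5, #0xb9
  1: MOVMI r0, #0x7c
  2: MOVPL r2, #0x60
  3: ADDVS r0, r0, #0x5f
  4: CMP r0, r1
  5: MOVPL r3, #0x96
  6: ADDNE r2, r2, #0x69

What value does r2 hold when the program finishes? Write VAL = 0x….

VAL = 0xd7

[0] flags=1001 → (cmp)
[1] flags=1001 MI?T → r0=0x7c
[2] flags=1001 PL?F → skip
[3] flags=1001 VS?T → r0=0xdb
[4] flags=0011 → (cmp)
[5] flags=0011 PL?T → r3=0x96
[6] flags=0011 NE?T → r2=0xd7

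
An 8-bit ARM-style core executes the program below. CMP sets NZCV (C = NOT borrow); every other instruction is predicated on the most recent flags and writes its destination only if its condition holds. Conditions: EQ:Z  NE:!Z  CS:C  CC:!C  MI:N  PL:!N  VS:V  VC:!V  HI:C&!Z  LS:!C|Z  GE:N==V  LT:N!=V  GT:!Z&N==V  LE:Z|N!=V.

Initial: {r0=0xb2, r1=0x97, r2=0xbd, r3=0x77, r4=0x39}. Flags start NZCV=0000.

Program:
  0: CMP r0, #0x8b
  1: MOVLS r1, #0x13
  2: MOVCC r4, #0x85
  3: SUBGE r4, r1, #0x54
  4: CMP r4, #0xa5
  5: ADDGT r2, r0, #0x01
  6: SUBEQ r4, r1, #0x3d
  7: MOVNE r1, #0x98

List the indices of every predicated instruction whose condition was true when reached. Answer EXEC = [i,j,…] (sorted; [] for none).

0: ✓ CMP  NZCV=0010
1: · MOVLS
2: · MOVCC
3: ✓ SUBGE  r4←0x43
4: ✓ CMP  NZCV=1001
5: ✓ ADDGT  r2←0xb3
6: · SUBEQ
7: ✓ MOVNE  r1←0x98

EXEC = [3,5,7]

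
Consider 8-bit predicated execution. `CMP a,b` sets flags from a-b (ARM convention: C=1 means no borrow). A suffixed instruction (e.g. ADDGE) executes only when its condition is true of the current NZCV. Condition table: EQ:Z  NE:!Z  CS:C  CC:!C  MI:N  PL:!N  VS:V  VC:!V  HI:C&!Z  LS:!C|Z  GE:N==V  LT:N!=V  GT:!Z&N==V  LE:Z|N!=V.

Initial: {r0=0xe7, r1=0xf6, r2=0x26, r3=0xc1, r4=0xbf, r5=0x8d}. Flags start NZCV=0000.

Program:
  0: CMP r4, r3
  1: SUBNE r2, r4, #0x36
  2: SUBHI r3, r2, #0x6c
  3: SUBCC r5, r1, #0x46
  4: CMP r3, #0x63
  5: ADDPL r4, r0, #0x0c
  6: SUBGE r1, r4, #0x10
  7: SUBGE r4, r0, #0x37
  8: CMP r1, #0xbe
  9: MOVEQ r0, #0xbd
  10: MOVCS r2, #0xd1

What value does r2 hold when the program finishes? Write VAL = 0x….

0: ✓ CMP  NZCV=1000
1: ✓ SUBNE  r2←0x89
2: · SUBHI
3: ✓ SUBCC  r5←0xb0
4: ✓ CMP  NZCV=0011
5: ✓ ADDPL  r4←0xf3
6: · SUBGE
7: · SUBGE
8: ✓ CMP  NZCV=0010
9: · MOVEQ
10: ✓ MOVCS  r2←0xd1

VAL = 0xd1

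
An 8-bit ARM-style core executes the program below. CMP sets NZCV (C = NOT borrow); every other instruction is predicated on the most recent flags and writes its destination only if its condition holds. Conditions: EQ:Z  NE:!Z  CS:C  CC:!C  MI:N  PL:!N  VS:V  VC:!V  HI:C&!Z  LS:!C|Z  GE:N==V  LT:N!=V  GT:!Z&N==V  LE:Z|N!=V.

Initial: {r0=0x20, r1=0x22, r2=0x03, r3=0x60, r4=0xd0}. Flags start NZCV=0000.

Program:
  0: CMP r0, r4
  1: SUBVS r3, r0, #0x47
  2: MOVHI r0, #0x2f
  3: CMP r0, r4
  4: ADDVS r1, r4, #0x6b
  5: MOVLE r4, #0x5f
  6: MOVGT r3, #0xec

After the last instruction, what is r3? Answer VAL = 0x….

[0] flags=0000 → (cmp)
[1] flags=0000 VS?F → skip
[2] flags=0000 HI?F → skip
[3] flags=0000 → (cmp)
[4] flags=0000 VS?F → skip
[5] flags=0000 LE?F → skip
[6] flags=0000 GT?T → r3=0xec

VAL = 0xec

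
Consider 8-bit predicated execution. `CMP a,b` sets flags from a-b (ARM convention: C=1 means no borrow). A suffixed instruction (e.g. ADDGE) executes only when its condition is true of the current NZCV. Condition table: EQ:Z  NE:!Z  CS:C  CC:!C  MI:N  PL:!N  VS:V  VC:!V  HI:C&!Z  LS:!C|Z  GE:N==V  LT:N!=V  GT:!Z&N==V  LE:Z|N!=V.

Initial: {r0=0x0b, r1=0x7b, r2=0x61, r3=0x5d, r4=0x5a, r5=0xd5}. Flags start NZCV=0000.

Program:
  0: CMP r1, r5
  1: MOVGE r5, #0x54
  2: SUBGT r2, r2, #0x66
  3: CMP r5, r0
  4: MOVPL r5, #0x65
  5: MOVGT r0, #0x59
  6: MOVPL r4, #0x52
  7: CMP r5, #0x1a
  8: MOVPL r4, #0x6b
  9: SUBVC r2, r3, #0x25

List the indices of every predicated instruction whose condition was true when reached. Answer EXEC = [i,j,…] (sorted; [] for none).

EXEC = [1,2,4,5,6,8,9]

0: ✓ CMP  NZCV=1001
1: ✓ MOVGE  r5←0x54
2: ✓ SUBGT  r2←0xfb
3: ✓ CMP  NZCV=0010
4: ✓ MOVPL  r5←0x65
5: ✓ MOVGT  r0←0x59
6: ✓ MOVPL  r4←0x52
7: ✓ CMP  NZCV=0010
8: ✓ MOVPL  r4←0x6b
9: ✓ SUBVC  r2←0x38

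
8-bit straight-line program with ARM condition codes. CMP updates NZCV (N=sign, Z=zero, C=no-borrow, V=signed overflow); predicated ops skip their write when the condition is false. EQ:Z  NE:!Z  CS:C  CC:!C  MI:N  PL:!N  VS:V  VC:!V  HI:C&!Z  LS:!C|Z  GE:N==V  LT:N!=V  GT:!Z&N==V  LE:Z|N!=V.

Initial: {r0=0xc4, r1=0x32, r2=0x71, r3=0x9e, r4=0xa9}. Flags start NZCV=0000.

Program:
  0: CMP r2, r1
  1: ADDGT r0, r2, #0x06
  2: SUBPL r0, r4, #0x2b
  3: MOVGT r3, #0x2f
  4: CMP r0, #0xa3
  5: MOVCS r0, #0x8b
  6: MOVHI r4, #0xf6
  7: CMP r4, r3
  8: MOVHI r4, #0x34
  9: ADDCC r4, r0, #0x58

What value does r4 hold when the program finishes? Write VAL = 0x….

[0] flags=0010 → (cmp)
[1] flags=0010 GT?T → r0=0x77
[2] flags=0010 PL?T → r0=0x7e
[3] flags=0010 GT?T → r3=0x2f
[4] flags=1001 → (cmp)
[5] flags=1001 CS?F → skip
[6] flags=1001 HI?F → skip
[7] flags=0011 → (cmp)
[8] flags=0011 HI?T → r4=0x34
[9] flags=0011 CC?F → skip

VAL = 0x34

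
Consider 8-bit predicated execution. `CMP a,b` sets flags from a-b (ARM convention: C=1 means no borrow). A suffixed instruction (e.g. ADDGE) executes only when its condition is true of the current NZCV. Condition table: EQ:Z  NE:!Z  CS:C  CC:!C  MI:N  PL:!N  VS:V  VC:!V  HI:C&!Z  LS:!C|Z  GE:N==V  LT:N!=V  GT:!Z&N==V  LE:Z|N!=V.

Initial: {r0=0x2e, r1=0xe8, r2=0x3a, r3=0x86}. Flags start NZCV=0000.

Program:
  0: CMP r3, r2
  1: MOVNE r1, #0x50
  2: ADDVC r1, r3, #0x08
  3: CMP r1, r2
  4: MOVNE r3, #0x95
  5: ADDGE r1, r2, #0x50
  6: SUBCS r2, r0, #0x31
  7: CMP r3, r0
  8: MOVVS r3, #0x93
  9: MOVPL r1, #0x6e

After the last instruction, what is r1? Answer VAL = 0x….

[0] flags=0011 → (cmp)
[1] flags=0011 NE?T → r1=0x50
[2] flags=0011 VC?F → skip
[3] flags=0010 → (cmp)
[4] flags=0010 NE?T → r3=0x95
[5] flags=0010 GE?T → r1=0x8a
[6] flags=0010 CS?T → r2=0xfd
[7] flags=0011 → (cmp)
[8] flags=0011 VS?T → r3=0x93
[9] flags=0011 PL?T → r1=0x6e

VAL = 0x6e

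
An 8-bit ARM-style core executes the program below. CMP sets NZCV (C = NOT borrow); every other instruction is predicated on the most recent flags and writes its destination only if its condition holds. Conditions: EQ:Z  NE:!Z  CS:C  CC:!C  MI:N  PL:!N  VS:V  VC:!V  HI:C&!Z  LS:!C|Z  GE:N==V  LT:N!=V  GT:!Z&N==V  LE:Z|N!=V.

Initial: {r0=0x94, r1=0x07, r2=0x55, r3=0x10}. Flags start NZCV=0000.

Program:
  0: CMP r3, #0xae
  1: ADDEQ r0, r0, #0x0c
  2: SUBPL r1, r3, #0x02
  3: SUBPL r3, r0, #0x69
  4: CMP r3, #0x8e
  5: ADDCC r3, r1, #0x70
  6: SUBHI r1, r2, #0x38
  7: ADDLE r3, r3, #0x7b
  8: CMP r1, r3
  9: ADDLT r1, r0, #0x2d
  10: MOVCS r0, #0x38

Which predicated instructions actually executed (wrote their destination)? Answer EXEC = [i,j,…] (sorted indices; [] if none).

[0] flags=0000 → (cmp)
[1] flags=0000 EQ?F → skip
[2] flags=0000 PL?T → r1=0x0e
[3] flags=0000 PL?T → r3=0x2b
[4] flags=1001 → (cmp)
[5] flags=1001 CC?T → r3=0x7e
[6] flags=1001 HI?F → skip
[7] flags=1001 LE?F → skip
[8] flags=1000 → (cmp)
[9] flags=1000 LT?T → r1=0xc1
[10] flags=1000 CS?F → skip

EXEC = [2,3,5,9]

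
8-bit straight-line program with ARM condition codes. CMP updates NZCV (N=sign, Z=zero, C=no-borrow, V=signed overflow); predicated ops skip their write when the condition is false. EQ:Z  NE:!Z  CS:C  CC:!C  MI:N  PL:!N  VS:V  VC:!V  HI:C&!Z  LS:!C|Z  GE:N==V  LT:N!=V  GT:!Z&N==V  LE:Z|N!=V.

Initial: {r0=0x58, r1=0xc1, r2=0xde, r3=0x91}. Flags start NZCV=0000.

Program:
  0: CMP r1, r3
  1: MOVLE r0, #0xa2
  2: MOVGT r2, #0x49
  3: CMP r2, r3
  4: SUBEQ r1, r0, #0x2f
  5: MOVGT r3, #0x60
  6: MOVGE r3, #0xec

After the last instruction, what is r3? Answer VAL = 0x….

[0] flags=0010 → (cmp)
[1] flags=0010 LE?F → skip
[2] flags=0010 GT?T → r2=0x49
[3] flags=1001 → (cmp)
[4] flags=1001 EQ?F → skip
[5] flags=1001 GT?T → r3=0x60
[6] flags=1001 GE?T → r3=0xec

VAL = 0xec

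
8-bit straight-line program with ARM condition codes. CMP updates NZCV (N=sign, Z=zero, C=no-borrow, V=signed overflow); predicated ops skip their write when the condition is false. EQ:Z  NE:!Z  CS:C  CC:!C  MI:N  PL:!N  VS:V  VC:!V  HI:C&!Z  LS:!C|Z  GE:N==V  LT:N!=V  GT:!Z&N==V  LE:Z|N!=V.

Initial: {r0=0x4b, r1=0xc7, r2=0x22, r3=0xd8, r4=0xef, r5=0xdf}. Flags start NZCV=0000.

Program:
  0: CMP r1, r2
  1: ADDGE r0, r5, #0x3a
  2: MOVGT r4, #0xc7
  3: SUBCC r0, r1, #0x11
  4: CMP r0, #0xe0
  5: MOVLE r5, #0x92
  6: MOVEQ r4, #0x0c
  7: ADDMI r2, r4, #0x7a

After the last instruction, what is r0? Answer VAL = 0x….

VAL = 0x4b

0: ✓ CMP  NZCV=1010
1: · ADDGE
2: · MOVGT
3: · SUBCC
4: ✓ CMP  NZCV=0000
5: · MOVLE
6: · MOVEQ
7: · ADDMI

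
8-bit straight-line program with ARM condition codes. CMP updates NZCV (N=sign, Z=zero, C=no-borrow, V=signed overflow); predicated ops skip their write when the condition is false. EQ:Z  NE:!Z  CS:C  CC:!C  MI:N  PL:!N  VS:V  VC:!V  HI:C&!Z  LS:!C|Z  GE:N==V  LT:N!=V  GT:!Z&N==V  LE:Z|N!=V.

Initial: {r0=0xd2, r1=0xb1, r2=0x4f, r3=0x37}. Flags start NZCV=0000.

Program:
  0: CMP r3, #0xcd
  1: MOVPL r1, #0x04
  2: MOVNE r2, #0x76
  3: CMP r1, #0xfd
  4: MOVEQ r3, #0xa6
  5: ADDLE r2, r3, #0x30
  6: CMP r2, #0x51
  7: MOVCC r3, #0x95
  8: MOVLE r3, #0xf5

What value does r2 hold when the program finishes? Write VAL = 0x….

VAL = 0x76

[0] flags=0000 → (cmp)
[1] flags=0000 PL?T → r1=0x04
[2] flags=0000 NE?T → r2=0x76
[3] flags=0000 → (cmp)
[4] flags=0000 EQ?F → skip
[5] flags=0000 LE?F → skip
[6] flags=0010 → (cmp)
[7] flags=0010 CC?F → skip
[8] flags=0010 LE?F → skip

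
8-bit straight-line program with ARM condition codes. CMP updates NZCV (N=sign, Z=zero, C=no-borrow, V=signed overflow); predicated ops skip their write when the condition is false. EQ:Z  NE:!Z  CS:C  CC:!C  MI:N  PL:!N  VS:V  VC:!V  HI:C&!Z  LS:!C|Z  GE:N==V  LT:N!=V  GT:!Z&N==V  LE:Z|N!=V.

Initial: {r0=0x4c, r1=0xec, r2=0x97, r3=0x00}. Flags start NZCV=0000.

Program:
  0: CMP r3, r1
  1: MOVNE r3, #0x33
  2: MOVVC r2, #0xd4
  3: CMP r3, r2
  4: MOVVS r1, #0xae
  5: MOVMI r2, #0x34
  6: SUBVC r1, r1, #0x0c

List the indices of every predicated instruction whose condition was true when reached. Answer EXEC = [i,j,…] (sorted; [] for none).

EXEC = [1,2,6]

0: ✓ CMP  NZCV=0000
1: ✓ MOVNE  r3←0x33
2: ✓ MOVVC  r2←0xd4
3: ✓ CMP  NZCV=0000
4: · MOVVS
5: · MOVMI
6: ✓ SUBVC  r1←0xe0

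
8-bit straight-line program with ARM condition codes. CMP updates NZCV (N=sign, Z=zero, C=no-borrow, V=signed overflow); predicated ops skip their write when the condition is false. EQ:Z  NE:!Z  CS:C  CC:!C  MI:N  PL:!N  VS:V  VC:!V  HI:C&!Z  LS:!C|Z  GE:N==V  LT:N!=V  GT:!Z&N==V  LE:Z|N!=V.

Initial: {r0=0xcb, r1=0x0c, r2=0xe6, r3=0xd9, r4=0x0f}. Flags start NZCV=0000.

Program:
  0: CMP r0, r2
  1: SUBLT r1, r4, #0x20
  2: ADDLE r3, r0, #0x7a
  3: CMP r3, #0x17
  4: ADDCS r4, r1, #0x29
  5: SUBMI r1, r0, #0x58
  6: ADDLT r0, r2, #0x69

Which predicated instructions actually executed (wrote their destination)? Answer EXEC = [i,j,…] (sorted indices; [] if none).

[0] flags=1000 → (cmp)
[1] flags=1000 LT?T → r1=0xef
[2] flags=1000 LE?T → r3=0x45
[3] flags=0010 → (cmp)
[4] flags=0010 CS?T → r4=0x18
[5] flags=0010 MI?F → skip
[6] flags=0010 LT?F → skip

EXEC = [1,2,4]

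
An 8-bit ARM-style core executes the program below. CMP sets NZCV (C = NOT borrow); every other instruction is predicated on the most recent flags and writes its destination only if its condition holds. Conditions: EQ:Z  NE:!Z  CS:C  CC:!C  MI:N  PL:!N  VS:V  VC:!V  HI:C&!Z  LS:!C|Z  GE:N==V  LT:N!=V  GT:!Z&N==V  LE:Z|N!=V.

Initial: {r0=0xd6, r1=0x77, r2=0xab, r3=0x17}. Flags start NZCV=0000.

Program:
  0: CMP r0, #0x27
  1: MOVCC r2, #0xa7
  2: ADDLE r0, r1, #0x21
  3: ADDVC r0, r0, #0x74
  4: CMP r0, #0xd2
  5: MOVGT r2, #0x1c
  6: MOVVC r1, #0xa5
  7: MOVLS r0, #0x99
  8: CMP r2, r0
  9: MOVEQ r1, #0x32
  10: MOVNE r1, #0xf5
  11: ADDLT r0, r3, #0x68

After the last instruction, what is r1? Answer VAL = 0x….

VAL = 0xf5

[0] flags=1010 → (cmp)
[1] flags=1010 CC?F → skip
[2] flags=1010 LE?T → r0=0x98
[3] flags=1010 VC?T → r0=0x0c
[4] flags=0000 → (cmp)
[5] flags=0000 GT?T → r2=0x1c
[6] flags=0000 VC?T → r1=0xa5
[7] flags=0000 LS?T → r0=0x99
[8] flags=1001 → (cmp)
[9] flags=1001 EQ?F → skip
[10] flags=1001 NE?T → r1=0xf5
[11] flags=1001 LT?F → skip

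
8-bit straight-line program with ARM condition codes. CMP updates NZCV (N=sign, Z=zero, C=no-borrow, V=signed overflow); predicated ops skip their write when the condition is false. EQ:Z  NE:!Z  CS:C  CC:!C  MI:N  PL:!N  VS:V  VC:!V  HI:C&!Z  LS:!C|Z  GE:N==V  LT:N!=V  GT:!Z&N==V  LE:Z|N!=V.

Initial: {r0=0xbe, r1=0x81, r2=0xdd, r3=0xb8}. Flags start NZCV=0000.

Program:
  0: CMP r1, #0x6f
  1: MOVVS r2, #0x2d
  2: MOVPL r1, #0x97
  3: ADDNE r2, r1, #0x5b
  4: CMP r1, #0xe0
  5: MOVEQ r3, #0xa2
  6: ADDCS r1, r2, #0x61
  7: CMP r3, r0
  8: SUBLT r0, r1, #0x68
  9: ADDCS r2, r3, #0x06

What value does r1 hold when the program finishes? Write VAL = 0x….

0: ✓ CMP  NZCV=0011
1: ✓ MOVVS  r2←0x2d
2: ✓ MOVPL  r1←0x97
3: ✓ ADDNE  r2←0xf2
4: ✓ CMP  NZCV=1000
5: · MOVEQ
6: · ADDCS
7: ✓ CMP  NZCV=1000
8: ✓ SUBLT  r0←0x2f
9: · ADDCS

VAL = 0x97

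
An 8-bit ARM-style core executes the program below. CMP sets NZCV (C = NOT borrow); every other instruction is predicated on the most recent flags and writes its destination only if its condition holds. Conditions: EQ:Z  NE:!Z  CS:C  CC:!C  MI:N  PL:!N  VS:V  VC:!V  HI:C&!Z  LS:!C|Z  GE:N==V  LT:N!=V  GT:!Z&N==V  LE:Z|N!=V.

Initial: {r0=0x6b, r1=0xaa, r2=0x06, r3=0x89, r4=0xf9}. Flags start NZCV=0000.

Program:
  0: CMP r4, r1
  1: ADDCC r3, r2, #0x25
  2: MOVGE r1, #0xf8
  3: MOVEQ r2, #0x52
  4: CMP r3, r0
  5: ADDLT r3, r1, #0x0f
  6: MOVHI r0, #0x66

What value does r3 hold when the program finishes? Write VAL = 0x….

VAL = 0x07

[0] flags=0010 → (cmp)
[1] flags=0010 CC?F → skip
[2] flags=0010 GE?T → r1=0xf8
[3] flags=0010 EQ?F → skip
[4] flags=0011 → (cmp)
[5] flags=0011 LT?T → r3=0x07
[6] flags=0011 HI?T → r0=0x66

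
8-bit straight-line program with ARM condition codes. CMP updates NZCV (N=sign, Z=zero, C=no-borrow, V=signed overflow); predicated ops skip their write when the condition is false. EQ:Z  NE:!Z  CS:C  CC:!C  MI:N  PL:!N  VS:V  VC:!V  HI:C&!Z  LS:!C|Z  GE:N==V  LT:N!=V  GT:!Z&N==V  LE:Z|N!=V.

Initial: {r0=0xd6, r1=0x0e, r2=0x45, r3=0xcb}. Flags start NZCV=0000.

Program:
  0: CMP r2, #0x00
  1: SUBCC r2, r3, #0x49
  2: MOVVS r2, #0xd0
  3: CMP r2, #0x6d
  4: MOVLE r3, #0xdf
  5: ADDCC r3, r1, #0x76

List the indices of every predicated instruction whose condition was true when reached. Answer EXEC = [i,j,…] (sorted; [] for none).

EXEC = [4,5]

0: ✓ CMP  NZCV=0010
1: · SUBCC
2: · MOVVS
3: ✓ CMP  NZCV=1000
4: ✓ MOVLE  r3←0xdf
5: ✓ ADDCC  r3←0x84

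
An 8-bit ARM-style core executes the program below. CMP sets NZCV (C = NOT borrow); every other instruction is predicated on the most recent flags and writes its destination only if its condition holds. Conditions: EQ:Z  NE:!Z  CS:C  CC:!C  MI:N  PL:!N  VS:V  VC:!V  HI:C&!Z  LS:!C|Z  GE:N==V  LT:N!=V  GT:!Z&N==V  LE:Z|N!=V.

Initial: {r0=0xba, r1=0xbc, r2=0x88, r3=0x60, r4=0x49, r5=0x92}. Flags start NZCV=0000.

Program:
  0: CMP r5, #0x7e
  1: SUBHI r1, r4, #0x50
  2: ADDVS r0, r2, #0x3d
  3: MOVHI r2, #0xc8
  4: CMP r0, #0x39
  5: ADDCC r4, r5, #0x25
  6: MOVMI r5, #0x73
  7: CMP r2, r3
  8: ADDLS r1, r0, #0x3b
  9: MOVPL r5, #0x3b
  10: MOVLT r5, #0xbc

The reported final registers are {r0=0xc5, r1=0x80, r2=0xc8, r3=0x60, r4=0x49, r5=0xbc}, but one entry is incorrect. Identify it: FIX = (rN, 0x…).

FIX = (r1, 0xf9)

[0] flags=0011 → (cmp)
[1] flags=0011 HI?T → r1=0xf9
[2] flags=0011 VS?T → r0=0xc5
[3] flags=0011 HI?T → r2=0xc8
[4] flags=1010 → (cmp)
[5] flags=1010 CC?F → skip
[6] flags=1010 MI?T → r5=0x73
[7] flags=0011 → (cmp)
[8] flags=0011 LS?F → skip
[9] flags=0011 PL?T → r5=0x3b
[10] flags=0011 LT?T → r5=0xbc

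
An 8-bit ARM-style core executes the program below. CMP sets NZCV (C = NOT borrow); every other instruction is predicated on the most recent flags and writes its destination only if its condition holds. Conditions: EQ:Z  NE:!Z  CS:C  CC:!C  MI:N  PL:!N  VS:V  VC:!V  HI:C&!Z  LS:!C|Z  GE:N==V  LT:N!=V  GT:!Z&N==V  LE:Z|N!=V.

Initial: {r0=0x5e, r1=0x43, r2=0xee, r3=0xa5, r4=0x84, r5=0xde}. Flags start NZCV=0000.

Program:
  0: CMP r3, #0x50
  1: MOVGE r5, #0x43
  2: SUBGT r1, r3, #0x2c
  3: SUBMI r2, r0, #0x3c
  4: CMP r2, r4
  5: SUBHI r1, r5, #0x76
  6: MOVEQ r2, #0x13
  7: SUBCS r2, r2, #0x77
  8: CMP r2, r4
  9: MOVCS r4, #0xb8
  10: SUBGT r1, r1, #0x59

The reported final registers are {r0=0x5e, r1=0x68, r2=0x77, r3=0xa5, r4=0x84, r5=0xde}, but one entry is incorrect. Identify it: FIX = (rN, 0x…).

FIX = (r1, 0x0f)

0: ✓ CMP  NZCV=0011
1: · MOVGE
2: · SUBGT
3: · SUBMI
4: ✓ CMP  NZCV=0010
5: ✓ SUBHI  r1←0x68
6: · MOVEQ
7: ✓ SUBCS  r2←0x77
8: ✓ CMP  NZCV=1001
9: · MOVCS
10: ✓ SUBGT  r1←0x0f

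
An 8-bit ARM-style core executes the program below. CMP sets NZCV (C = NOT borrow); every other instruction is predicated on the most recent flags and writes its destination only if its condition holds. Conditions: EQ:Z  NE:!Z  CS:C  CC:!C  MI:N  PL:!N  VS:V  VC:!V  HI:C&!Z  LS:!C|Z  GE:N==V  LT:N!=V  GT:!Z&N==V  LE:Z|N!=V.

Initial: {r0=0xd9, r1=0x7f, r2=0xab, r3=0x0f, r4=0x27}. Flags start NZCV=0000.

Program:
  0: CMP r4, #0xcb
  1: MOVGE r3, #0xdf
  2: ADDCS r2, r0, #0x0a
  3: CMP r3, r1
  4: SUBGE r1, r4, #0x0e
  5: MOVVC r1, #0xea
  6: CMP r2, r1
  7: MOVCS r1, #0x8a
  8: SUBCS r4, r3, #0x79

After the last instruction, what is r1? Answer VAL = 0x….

VAL = 0x8a

[0] flags=0000 → (cmp)
[1] flags=0000 GE?T → r3=0xdf
[2] flags=0000 CS?F → skip
[3] flags=0011 → (cmp)
[4] flags=0011 GE?F → skip
[5] flags=0011 VC?F → skip
[6] flags=0011 → (cmp)
[7] flags=0011 CS?T → r1=0x8a
[8] flags=0011 CS?T → r4=0x66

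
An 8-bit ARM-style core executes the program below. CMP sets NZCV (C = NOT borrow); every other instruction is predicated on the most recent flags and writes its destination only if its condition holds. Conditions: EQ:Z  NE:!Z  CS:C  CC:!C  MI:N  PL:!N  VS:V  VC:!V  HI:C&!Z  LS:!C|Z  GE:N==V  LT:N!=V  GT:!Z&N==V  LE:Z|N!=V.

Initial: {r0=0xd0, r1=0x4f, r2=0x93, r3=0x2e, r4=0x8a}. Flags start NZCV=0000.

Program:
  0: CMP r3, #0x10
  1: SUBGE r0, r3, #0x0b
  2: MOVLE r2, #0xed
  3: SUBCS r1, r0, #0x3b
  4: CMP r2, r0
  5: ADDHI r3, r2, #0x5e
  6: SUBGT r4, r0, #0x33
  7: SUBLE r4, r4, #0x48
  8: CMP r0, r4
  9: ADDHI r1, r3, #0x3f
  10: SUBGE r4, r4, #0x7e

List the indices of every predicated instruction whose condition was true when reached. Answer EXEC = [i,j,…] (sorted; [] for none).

0: ✓ CMP  NZCV=0010
1: ✓ SUBGE  r0←0x23
2: · MOVLE
3: ✓ SUBCS  r1←0xe8
4: ✓ CMP  NZCV=0011
5: ✓ ADDHI  r3←0xf1
6: · SUBGT
7: ✓ SUBLE  r4←0x42
8: ✓ CMP  NZCV=1000
9: · ADDHI
10: · SUBGE

EXEC = [1,3,5,7]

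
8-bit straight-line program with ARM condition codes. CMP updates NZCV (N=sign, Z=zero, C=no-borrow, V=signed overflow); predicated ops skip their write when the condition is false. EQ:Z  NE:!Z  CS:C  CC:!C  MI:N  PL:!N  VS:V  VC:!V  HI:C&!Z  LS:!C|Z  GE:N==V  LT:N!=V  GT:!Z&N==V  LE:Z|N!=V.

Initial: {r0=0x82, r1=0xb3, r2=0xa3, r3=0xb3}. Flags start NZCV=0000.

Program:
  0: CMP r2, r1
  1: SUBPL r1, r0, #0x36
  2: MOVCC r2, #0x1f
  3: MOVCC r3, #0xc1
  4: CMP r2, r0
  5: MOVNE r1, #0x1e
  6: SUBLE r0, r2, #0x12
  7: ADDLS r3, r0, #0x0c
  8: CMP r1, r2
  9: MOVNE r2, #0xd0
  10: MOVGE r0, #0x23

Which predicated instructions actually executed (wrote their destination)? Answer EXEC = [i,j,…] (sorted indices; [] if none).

0: ✓ CMP  NZCV=1000
1: · SUBPL
2: ✓ MOVCC  r2←0x1f
3: ✓ MOVCC  r3←0xc1
4: ✓ CMP  NZCV=1001
5: ✓ MOVNE  r1←0x1e
6: · SUBLE
7: ✓ ADDLS  r3←0x8e
8: ✓ CMP  NZCV=1000
9: ✓ MOVNE  r2←0xd0
10: · MOVGE

EXEC = [2,3,5,7,9]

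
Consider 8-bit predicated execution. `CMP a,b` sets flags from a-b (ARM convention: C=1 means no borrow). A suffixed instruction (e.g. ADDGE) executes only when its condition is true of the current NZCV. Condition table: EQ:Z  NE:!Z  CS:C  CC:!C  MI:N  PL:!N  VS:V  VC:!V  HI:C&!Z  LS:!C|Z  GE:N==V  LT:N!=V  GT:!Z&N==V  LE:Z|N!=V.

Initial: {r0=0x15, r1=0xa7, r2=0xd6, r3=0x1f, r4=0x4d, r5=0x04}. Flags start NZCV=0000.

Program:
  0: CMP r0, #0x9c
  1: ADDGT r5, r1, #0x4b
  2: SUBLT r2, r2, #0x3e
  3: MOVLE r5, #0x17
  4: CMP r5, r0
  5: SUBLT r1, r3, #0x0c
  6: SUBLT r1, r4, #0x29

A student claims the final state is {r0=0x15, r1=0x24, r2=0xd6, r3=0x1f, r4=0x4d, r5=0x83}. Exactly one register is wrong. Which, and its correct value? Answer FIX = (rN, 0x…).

FIX = (r5, 0xf2)

[0] flags=0000 → (cmp)
[1] flags=0000 GT?T → r5=0xf2
[2] flags=0000 LT?F → skip
[3] flags=0000 LE?F → skip
[4] flags=1010 → (cmp)
[5] flags=1010 LT?T → r1=0x13
[6] flags=1010 LT?T → r1=0x24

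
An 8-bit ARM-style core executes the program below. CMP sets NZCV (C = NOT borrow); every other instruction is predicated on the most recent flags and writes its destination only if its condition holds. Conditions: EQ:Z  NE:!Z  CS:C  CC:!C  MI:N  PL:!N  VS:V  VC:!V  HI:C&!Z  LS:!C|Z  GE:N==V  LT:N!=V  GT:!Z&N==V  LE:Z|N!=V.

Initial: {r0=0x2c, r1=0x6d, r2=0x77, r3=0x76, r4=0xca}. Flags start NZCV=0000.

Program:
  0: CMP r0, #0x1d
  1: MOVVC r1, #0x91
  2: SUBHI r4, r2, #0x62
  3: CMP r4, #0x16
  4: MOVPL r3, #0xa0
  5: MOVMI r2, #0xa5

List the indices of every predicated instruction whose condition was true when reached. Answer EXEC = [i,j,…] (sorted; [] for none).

EXEC = [1,2,5]

[0] flags=0010 → (cmp)
[1] flags=0010 VC?T → r1=0x91
[2] flags=0010 HI?T → r4=0x15
[3] flags=1000 → (cmp)
[4] flags=1000 PL?F → skip
[5] flags=1000 MI?T → r2=0xa5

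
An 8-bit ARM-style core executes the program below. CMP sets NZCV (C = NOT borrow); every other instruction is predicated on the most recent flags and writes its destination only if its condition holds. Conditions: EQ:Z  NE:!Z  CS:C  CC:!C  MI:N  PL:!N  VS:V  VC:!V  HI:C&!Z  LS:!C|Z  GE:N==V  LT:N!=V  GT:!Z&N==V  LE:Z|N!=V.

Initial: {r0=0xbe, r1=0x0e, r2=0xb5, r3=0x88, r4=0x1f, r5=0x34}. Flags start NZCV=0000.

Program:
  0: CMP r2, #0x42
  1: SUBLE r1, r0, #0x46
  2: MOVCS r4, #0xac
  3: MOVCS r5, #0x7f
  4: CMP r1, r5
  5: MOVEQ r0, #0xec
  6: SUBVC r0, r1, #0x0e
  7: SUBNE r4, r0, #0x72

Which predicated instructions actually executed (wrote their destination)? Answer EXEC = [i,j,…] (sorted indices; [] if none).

[0] flags=0011 → (cmp)
[1] flags=0011 LE?T → r1=0x78
[2] flags=0011 CS?T → r4=0xac
[3] flags=0011 CS?T → r5=0x7f
[4] flags=1000 → (cmp)
[5] flags=1000 EQ?F → skip
[6] flags=1000 VC?T → r0=0x6a
[7] flags=1000 NE?T → r4=0xf8

EXEC = [1,2,3,6,7]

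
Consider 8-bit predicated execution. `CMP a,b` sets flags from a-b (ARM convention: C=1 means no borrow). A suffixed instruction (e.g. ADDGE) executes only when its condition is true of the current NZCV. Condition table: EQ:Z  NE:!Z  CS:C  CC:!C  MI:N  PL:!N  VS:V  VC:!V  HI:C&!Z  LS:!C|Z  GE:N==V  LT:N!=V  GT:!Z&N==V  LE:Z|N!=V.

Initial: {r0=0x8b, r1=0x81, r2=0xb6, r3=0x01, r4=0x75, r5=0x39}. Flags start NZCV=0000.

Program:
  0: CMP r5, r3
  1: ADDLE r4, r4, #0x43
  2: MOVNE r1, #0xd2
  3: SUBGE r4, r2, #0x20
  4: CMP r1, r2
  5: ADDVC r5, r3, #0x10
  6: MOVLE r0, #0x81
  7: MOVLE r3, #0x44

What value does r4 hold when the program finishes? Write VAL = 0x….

VAL = 0x96

0: ✓ CMP  NZCV=0010
1: · ADDLE
2: ✓ MOVNE  r1←0xd2
3: ✓ SUBGE  r4←0x96
4: ✓ CMP  NZCV=0010
5: ✓ ADDVC  r5←0x11
6: · MOVLE
7: · MOVLE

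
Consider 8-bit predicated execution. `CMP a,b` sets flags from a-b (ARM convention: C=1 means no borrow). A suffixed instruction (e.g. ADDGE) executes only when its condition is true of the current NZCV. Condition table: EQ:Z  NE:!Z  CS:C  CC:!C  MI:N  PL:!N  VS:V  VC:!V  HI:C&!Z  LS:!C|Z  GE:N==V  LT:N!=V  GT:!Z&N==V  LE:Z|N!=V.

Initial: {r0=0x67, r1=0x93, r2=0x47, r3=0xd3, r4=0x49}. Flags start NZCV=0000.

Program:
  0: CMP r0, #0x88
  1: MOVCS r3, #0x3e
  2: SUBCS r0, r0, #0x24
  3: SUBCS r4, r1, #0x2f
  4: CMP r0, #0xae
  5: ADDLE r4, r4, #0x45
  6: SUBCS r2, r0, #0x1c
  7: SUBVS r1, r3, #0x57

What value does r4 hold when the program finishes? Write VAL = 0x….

[0] flags=1001 → (cmp)
[1] flags=1001 CS?F → skip
[2] flags=1001 CS?F → skip
[3] flags=1001 CS?F → skip
[4] flags=1001 → (cmp)
[5] flags=1001 LE?F → skip
[6] flags=1001 CS?F → skip
[7] flags=1001 VS?T → r1=0x7c

VAL = 0x49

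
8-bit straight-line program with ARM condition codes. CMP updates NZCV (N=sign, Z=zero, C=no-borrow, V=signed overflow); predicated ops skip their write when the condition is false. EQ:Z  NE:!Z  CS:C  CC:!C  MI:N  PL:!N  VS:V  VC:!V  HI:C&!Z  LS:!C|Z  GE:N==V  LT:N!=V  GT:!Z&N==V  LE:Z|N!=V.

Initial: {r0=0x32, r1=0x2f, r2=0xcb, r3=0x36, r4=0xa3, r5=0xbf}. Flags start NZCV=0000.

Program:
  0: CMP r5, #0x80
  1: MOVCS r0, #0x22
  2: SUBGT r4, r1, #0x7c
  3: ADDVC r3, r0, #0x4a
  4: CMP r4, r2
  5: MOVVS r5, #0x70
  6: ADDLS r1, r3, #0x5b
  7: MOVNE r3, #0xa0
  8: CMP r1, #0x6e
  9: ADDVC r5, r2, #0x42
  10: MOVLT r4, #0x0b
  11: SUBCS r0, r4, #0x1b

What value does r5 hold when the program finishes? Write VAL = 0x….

[0] flags=0010 → (cmp)
[1] flags=0010 CS?T → r0=0x22
[2] flags=0010 GT?T → r4=0xb3
[3] flags=0010 VC?T → r3=0x6c
[4] flags=1000 → (cmp)
[5] flags=1000 VS?F → skip
[6] flags=1000 LS?T → r1=0xc7
[7] flags=1000 NE?T → r3=0xa0
[8] flags=0011 → (cmp)
[9] flags=0011 VC?F → skip
[10] flags=0011 LT?T → r4=0x0b
[11] flags=0011 CS?T → r0=0xf0

VAL = 0xbf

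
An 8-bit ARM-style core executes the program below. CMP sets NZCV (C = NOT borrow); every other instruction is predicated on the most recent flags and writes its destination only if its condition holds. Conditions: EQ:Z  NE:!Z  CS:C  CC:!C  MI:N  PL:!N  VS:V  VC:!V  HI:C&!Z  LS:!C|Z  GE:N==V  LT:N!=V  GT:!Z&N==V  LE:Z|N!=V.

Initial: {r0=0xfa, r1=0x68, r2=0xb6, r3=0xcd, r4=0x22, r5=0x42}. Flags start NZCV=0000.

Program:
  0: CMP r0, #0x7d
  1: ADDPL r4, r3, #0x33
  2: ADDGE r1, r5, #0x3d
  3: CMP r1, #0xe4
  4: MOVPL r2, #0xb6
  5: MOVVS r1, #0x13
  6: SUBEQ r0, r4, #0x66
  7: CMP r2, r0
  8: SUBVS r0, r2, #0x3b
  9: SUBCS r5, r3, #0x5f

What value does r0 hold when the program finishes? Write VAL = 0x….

VAL = 0xfa

[0] flags=0011 → (cmp)
[1] flags=0011 PL?T → r4=0x00
[2] flags=0011 GE?F → skip
[3] flags=1001 → (cmp)
[4] flags=1001 PL?F → skip
[5] flags=1001 VS?T → r1=0x13
[6] flags=1001 EQ?F → skip
[7] flags=1000 → (cmp)
[8] flags=1000 VS?F → skip
[9] flags=1000 CS?F → skip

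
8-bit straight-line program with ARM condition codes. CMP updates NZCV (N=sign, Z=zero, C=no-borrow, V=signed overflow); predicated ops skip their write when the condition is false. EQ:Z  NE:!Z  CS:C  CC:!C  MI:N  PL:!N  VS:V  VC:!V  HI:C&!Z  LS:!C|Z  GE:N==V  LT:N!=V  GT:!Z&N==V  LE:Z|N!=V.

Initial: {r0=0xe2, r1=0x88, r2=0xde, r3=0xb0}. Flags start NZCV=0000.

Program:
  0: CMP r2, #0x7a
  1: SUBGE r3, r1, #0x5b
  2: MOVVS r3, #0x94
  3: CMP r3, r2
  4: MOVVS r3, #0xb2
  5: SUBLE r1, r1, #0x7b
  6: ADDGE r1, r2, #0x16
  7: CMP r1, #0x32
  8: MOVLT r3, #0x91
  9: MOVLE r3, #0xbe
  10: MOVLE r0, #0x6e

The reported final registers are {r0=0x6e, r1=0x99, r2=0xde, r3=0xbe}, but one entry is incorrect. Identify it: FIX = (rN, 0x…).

FIX = (r1, 0x0d)

0: ✓ CMP  NZCV=0011
1: · SUBGE
2: ✓ MOVVS  r3←0x94
3: ✓ CMP  NZCV=1000
4: · MOVVS
5: ✓ SUBLE  r1←0x0d
6: · ADDGE
7: ✓ CMP  NZCV=1000
8: ✓ MOVLT  r3←0x91
9: ✓ MOVLE  r3←0xbe
10: ✓ MOVLE  r0←0x6e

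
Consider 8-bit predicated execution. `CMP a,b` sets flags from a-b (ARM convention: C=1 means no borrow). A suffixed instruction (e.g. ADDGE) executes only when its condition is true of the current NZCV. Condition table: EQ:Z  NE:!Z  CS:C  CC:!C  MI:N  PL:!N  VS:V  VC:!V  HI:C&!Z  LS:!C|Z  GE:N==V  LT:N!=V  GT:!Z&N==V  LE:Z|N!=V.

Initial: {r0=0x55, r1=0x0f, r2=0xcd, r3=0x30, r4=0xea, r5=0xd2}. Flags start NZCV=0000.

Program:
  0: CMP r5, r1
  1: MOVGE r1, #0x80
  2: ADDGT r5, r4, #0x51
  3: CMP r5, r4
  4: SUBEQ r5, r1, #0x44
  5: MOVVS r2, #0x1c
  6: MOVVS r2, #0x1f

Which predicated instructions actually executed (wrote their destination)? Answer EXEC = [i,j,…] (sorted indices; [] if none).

EXEC = []

0: ✓ CMP  NZCV=1010
1: · MOVGE
2: · ADDGT
3: ✓ CMP  NZCV=1000
4: · SUBEQ
5: · MOVVS
6: · MOVVS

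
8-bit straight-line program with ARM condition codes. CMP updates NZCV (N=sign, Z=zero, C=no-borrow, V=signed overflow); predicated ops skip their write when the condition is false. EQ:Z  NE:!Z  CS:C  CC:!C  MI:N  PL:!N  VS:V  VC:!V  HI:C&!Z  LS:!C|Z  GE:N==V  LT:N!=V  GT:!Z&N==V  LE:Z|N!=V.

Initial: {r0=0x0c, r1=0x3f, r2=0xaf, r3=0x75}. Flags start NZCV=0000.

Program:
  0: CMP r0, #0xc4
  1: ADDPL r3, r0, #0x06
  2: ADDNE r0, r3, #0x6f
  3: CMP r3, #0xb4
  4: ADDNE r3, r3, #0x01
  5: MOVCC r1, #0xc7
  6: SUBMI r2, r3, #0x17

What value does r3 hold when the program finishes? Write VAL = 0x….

VAL = 0x13

[0] flags=0000 → (cmp)
[1] flags=0000 PL?T → r3=0x12
[2] flags=0000 NE?T → r0=0x81
[3] flags=0000 → (cmp)
[4] flags=0000 NE?T → r3=0x13
[5] flags=0000 CC?T → r1=0xc7
[6] flags=0000 MI?F → skip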